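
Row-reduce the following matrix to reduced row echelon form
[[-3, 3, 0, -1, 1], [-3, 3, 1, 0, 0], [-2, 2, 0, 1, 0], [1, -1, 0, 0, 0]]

R1 ← -1/3·R1
  [  1  -1  0  1/3  -1/3 ]
  [ -3   3  1    0     0 ]
  [ -2   2  0    1     0 ]
  [  1  -1  0    0     0 ]
R2 ← R2 + 3·R1
  [  1  -1  0  1/3  -1/3 ]
  [  0   0  1    1    -1 ]
  [ -2   2  0    1     0 ]
  [  1  -1  0    0     0 ]
R3 ← R3 + 2·R1
  [ 1  -1  0  1/3  -1/3 ]
  [ 0   0  1    1    -1 ]
  [ 0   0  0  5/3  -2/3 ]
  [ 1  -1  0    0     0 ]
R4 ← R4 − R1
  [ 1  -1  0   1/3  -1/3 ]
  [ 0   0  1     1    -1 ]
  [ 0   0  0   5/3  -2/3 ]
  [ 0   0  0  -1/3   1/3 ]
R3 ← 3/5·R3
  [ 1  -1  0   1/3  -1/3 ]
  [ 0   0  1     1    -1 ]
  [ 0   0  0     1  -2/5 ]
  [ 0   0  0  -1/3   1/3 ]
R4 ← R4 + 1/3·R3
  [ 1  -1  0  1/3  -1/3 ]
  [ 0   0  1    1    -1 ]
  [ 0   0  0    1  -2/5 ]
  [ 0   0  0    0   1/5 ]
R4 ← 5·R4
  [ 1  -1  0  1/3  -1/3 ]
  [ 0   0  1    1    -1 ]
  [ 0   0  0    1  -2/5 ]
  [ 0   0  0    0     1 ]
R3 ← R3 + 2/5·R4
  [ 1  -1  0  1/3  -1/3 ]
  [ 0   0  1    1    -1 ]
  [ 0   0  0    1     0 ]
  [ 0   0  0    0     1 ]
R2 ← R2 + R4
  [ 1  -1  0  1/3  -1/3 ]
  [ 0   0  1    1     0 ]
  [ 0   0  0    1     0 ]
  [ 0   0  0    0     1 ]
R1 ← R1 + 1/3·R4
  [ 1  -1  0  1/3  0 ]
  [ 0   0  1    1  0 ]
  [ 0   0  0    1  0 ]
  [ 0   0  0    0  1 ]
R2 ← R2 − R3
  [ 1  -1  0  1/3  0 ]
  [ 0   0  1    0  0 ]
  [ 0   0  0    1  0 ]
  [ 0   0  0    0  1 ]
R1 ← R1 − 1/3·R3
  [ 1  -1  0  0  0 ]
  [ 0   0  1  0  0 ]
  [ 0   0  0  1  0 ]
  [ 0   0  0  0  1 ]

[[1, -1, 0, 0, 0], [0, 0, 1, 0, 0], [0, 0, 0, 1, 0], [0, 0, 0, 0, 1]]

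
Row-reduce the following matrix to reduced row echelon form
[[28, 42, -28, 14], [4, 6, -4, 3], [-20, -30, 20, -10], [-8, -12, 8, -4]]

[[1, 3/2, -1, 0], [0, 0, 0, 1], [0, 0, 0, 0], [0, 0, 0, 0]]

Multiply r1 by 1/28.
  [   1  3/2  -1  1/2 ]
  [   4    6  -4    3 ]
  [ -20  -30  20  -10 ]
  [  -8  -12   8   -4 ]
Subtract 4 times r1 from r2.
  [   1  3/2  -1  1/2 ]
  [   0    0   0    1 ]
  [ -20  -30  20  -10 ]
  [  -8  -12   8   -4 ]
Add 20 times r1 to r3.
  [  1  3/2  -1  1/2 ]
  [  0    0   0    1 ]
  [  0    0   0    0 ]
  [ -8  -12   8   -4 ]
Add 8 times r1 to r4.
  [ 1  3/2  -1  1/2 ]
  [ 0    0   0    1 ]
  [ 0    0   0    0 ]
  [ 0    0   0    0 ]
Subtract 1/2 times r2 from r1.
  [ 1  3/2  -1  0 ]
  [ 0    0   0  1 ]
  [ 0    0   0  0 ]
  [ 0    0   0  0 ]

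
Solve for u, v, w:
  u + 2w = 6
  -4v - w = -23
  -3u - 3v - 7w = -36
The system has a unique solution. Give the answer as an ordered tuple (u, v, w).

(0, 5, 3)

Form the augmented matrix and row-reduce:
  [  1   0   2  |    6 ]
  [  0  -4  -1  |  -23 ]
  [ -3  -3  -7  |  -36 ]
R3 ← R3 + 3·R1
  [ 1   0   2  |    6 ]
  [ 0  -4  -1  |  -23 ]
  [ 0  -3  -1  |  -18 ]
R2 ← -1/4·R2
  [ 1   0    2  |     6 ]
  [ 0   1  1/4  |  23/4 ]
  [ 0  -3   -1  |   -18 ]
R3 ← R3 + 3·R2
  [ 1  0     2  |     6 ]
  [ 0  1   1/4  |  23/4 ]
  [ 0  0  -1/4  |  -3/4 ]
R3 ← -4·R3
  [ 1  0    2  |     6 ]
  [ 0  1  1/4  |  23/4 ]
  [ 0  0    1  |     3 ]
R2 ← R2 − 1/4·R3
  [ 1  0  2  |  6 ]
  [ 0  1  0  |  5 ]
  [ 0  0  1  |  3 ]
R1 ← R1 − 2·R3
  [ 1  0  0  |  0 ]
  [ 0  1  0  |  5 ]
  [ 0  0  1  |  3 ]
Reading off the last column: u = 0, v = 5, w = 3.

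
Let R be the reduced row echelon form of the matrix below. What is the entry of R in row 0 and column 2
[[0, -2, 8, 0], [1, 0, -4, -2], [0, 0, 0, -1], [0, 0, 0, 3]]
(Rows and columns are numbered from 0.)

-4

ρ1 ↔ ρ2
  [ 1   0  -4  -2 ]
  [ 0  -2   8   0 ]
  [ 0   0   0  -1 ]
  [ 0   0   0   3 ]
ρ2 ← -1/2·ρ2
  [ 1  0  -4  -2 ]
  [ 0  1  -4   0 ]
  [ 0  0   0  -1 ]
  [ 0  0   0   3 ]
ρ3 ← -1·ρ3
  [ 1  0  -4  -2 ]
  [ 0  1  -4   0 ]
  [ 0  0   0   1 ]
  [ 0  0   0   3 ]
ρ4 ← ρ4 − 3·ρ3
  [ 1  0  -4  -2 ]
  [ 0  1  -4   0 ]
  [ 0  0   0   1 ]
  [ 0  0   0   0 ]
ρ1 ← ρ1 + 2·ρ3
  [ 1  0  -4  0 ]
  [ 0  1  -4  0 ]
  [ 0  0   0  1 ]
  [ 0  0   0  0 ]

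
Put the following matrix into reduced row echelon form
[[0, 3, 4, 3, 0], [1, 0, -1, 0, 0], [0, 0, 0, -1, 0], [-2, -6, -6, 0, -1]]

Swap R1 and R2.
  [  1   0  -1   0   0 ]
  [  0   3   4   3   0 ]
  [  0   0   0  -1   0 ]
  [ -2  -6  -6   0  -1 ]
Add 2 times R1 to R4.
  [ 1   0  -1   0   0 ]
  [ 0   3   4   3   0 ]
  [ 0   0   0  -1   0 ]
  [ 0  -6  -8   0  -1 ]
Multiply R2 by 1/3.
  [ 1   0   -1   0   0 ]
  [ 0   1  4/3   1   0 ]
  [ 0   0    0  -1   0 ]
  [ 0  -6   -8   0  -1 ]
Add 6 times R2 to R4.
  [ 1  0   -1   0   0 ]
  [ 0  1  4/3   1   0 ]
  [ 0  0    0  -1   0 ]
  [ 0  0    0   6  -1 ]
Multiply R3 by -1.
  [ 1  0   -1  0   0 ]
  [ 0  1  4/3  1   0 ]
  [ 0  0    0  1   0 ]
  [ 0  0    0  6  -1 ]
Subtract 6 times R3 from R4.
  [ 1  0   -1  0   0 ]
  [ 0  1  4/3  1   0 ]
  [ 0  0    0  1   0 ]
  [ 0  0    0  0  -1 ]
Multiply R4 by -1.
  [ 1  0   -1  0  0 ]
  [ 0  1  4/3  1  0 ]
  [ 0  0    0  1  0 ]
  [ 0  0    0  0  1 ]
Subtract R3 from R2.
  [ 1  0   -1  0  0 ]
  [ 0  1  4/3  0  0 ]
  [ 0  0    0  1  0 ]
  [ 0  0    0  0  1 ]

[[1, 0, -1, 0, 0], [0, 1, 4/3, 0, 0], [0, 0, 0, 1, 0], [0, 0, 0, 0, 1]]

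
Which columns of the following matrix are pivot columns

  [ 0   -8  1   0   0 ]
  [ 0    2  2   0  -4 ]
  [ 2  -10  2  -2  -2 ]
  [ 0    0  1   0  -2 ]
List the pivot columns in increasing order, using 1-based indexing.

1, 2, 3, 5

ρ1 <=> ρ3
  [ 2  -10  2  -2  -2 ]
  [ 0    2  2   0  -4 ]
  [ 0   -8  1   0   0 ]
  [ 0    0  1   0  -2 ]
ρ1 ← 1/2·ρ1
  [ 1  -5  1  -1  -1 ]
  [ 0   2  2   0  -4 ]
  [ 0  -8  1   0   0 ]
  [ 0   0  1   0  -2 ]
ρ2 ← 1/2·ρ2
  [ 1  -5  1  -1  -1 ]
  [ 0   1  1   0  -2 ]
  [ 0  -8  1   0   0 ]
  [ 0   0  1   0  -2 ]
ρ3 ← ρ3 + 8·ρ2
  [ 1  -5  1  -1   -1 ]
  [ 0   1  1   0   -2 ]
  [ 0   0  9   0  -16 ]
  [ 0   0  1   0   -2 ]
ρ3 ← 1/9·ρ3
  [ 1  -5  1  -1     -1 ]
  [ 0   1  1   0     -2 ]
  [ 0   0  1   0  -16/9 ]
  [ 0   0  1   0     -2 ]
ρ4 ← ρ4 − ρ3
  [ 1  -5  1  -1     -1 ]
  [ 0   1  1   0     -2 ]
  [ 0   0  1   0  -16/9 ]
  [ 0   0  0   0   -2/9 ]
ρ4 ← -9/2·ρ4
  [ 1  -5  1  -1     -1 ]
  [ 0   1  1   0     -2 ]
  [ 0   0  1   0  -16/9 ]
  [ 0   0  0   0      1 ]
ρ3 ← ρ3 + 16/9·ρ4
  [ 1  -5  1  -1  -1 ]
  [ 0   1  1   0  -2 ]
  [ 0   0  1   0   0 ]
  [ 0   0  0   0   1 ]
ρ2 ← ρ2 + 2·ρ4
  [ 1  -5  1  -1  -1 ]
  [ 0   1  1   0   0 ]
  [ 0   0  1   0   0 ]
  [ 0   0  0   0   1 ]
ρ1 ← ρ1 + ρ4
  [ 1  -5  1  -1  0 ]
  [ 0   1  1   0  0 ]
  [ 0   0  1   0  0 ]
  [ 0   0  0   0  1 ]
ρ2 ← ρ2 − ρ3
  [ 1  -5  1  -1  0 ]
  [ 0   1  0   0  0 ]
  [ 0   0  1   0  0 ]
  [ 0   0  0   0  1 ]
ρ1 ← ρ1 − ρ3
  [ 1  -5  0  -1  0 ]
  [ 0   1  0   0  0 ]
  [ 0   0  1   0  0 ]
  [ 0   0  0   0  1 ]
ρ1 ← ρ1 + 5·ρ2
  [ 1  0  0  -1  0 ]
  [ 0  1  0   0  0 ]
  [ 0  0  1   0  0 ]
  [ 0  0  0   0  1 ]
Pivot columns are the columns containing a leading 1.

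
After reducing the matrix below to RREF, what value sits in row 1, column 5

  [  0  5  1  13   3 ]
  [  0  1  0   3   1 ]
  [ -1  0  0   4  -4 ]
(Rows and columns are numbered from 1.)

4

R1 ↔ R3
  [ -1  0  0   4  -4 ]
  [  0  1  0   3   1 ]
  [  0  5  1  13   3 ]
R1 := -1·R1
  [ 1  0  0  -4  4 ]
  [ 0  1  0   3  1 ]
  [ 0  5  1  13  3 ]
R3 := R3 − 5·R2
  [ 1  0  0  -4   4 ]
  [ 0  1  0   3   1 ]
  [ 0  0  1  -2  -2 ]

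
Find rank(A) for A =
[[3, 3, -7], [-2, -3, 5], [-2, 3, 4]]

Multiply R1 by 1/3.
  [  1   1  -7/3 ]
  [ -2  -3     5 ]
  [ -2   3     4 ]
Add 2 times R1 to R2.
  [  1   1  -7/3 ]
  [  0  -1   1/3 ]
  [ -2   3     4 ]
Add 2 times R1 to R3.
  [ 1   1  -7/3 ]
  [ 0  -1   1/3 ]
  [ 0   5  -2/3 ]
Multiply R2 by -1.
  [ 1  1  -7/3 ]
  [ 0  1  -1/3 ]
  [ 0  5  -2/3 ]
Subtract 5 times R2 from R3.
  [ 1  1  -7/3 ]
  [ 0  1  -1/3 ]
  [ 0  0     1 ]
Add 1/3 times R3 to R2.
  [ 1  1  -7/3 ]
  [ 0  1     0 ]
  [ 0  0     1 ]
Add 7/3 times R3 to R1.
  [ 1  1  0 ]
  [ 0  1  0 ]
  [ 0  0  1 ]
Subtract R2 from R1.
  [ 1  0  0 ]
  [ 0  1  0 ]
  [ 0  0  1 ]
The reduced form has 3 nonzero rows.

rank = 3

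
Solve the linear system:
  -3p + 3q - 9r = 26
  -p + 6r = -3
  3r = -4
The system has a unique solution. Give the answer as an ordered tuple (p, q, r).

Form the augmented matrix and row-reduce:
  [ -3  3  -9  |  26 ]
  [ -1  0   6  |  -3 ]
  [  0  0   3  |  -4 ]
r1 := -1/3·r1
  [  1  -1  3  |  -26/3 ]
  [ -1   0  6  |     -3 ]
  [  0   0  3  |     -4 ]
r2 := r2 + r1
  [ 1  -1  3  |  -26/3 ]
  [ 0  -1  9  |  -35/3 ]
  [ 0   0  3  |     -4 ]
r2 := -1·r2
  [ 1  -1   3  |  -26/3 ]
  [ 0   1  -9  |   35/3 ]
  [ 0   0   3  |     -4 ]
r3 := 1/3·r3
  [ 1  -1   3  |  -26/3 ]
  [ 0   1  -9  |   35/3 ]
  [ 0   0   1  |   -4/3 ]
r2 := r2 + 9·r3
  [ 1  -1  3  |  -26/3 ]
  [ 0   1  0  |   -1/3 ]
  [ 0   0  1  |   -4/3 ]
r1 := r1 − 3·r3
  [ 1  -1  0  |  -14/3 ]
  [ 0   1  0  |   -1/3 ]
  [ 0   0  1  |   -4/3 ]
r1 := r1 + r2
  [ 1  0  0  |    -5 ]
  [ 0  1  0  |  -1/3 ]
  [ 0  0  1  |  -4/3 ]
Reading off the last column: p = -5, q = -1/3, r = -4/3.

(-5, -1/3, -4/3)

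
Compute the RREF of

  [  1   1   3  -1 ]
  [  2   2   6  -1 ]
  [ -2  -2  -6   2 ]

Subtract 2 times R1 from R2.
  [  1   1   3  -1 ]
  [  0   0   0   1 ]
  [ -2  -2  -6   2 ]
Add 2 times R1 to R3.
  [ 1  1  3  -1 ]
  [ 0  0  0   1 ]
  [ 0  0  0   0 ]
Add R2 to R1.
  [ 1  1  3  0 ]
  [ 0  0  0  1 ]
  [ 0  0  0  0 ]

[[1, 1, 3, 0], [0, 0, 0, 1], [0, 0, 0, 0]]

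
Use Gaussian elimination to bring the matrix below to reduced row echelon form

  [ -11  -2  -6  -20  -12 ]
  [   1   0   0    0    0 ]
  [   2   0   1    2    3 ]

[[1, 0, 0, 0, 0], [0, 1, 0, 4, -3], [0, 0, 1, 2, 3]]

R1 -> -1/11·R1
R2 -> R2 − R1
R3 -> R3 − 2·R1
R2 -> -11/2·R2
R3 -> R3 + 4/11·R2
R2 -> R2 − 3·R3
R1 -> R1 − 6/11·R3
R1 -> R1 − 2/11·R2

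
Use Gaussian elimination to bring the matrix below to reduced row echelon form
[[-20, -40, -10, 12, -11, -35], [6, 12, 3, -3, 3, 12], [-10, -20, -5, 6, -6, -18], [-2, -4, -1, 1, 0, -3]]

R1 → -1/20·R1
  [   1    2  1/2  -3/5  11/20  7/4 ]
  [   6   12    3    -3      3   12 ]
  [ -10  -20   -5     6     -6  -18 ]
  [  -2   -4   -1     1      0   -3 ]
R2 → R2 − 6·R1
  [   1    2  1/2  -3/5  11/20  7/4 ]
  [   0    0    0   3/5  -3/10  3/2 ]
  [ -10  -20   -5     6     -6  -18 ]
  [  -2   -4   -1     1      0   -3 ]
R3 → R3 + 10·R1
  [  1   2  1/2  -3/5  11/20   7/4 ]
  [  0   0    0   3/5  -3/10   3/2 ]
  [  0   0    0     0   -1/2  -1/2 ]
  [ -2  -4   -1     1      0    -3 ]
R4 → R4 + 2·R1
  [ 1  2  1/2  -3/5  11/20   7/4 ]
  [ 0  0    0   3/5  -3/10   3/2 ]
  [ 0  0    0     0   -1/2  -1/2 ]
  [ 0  0    0  -1/5  11/10   1/2 ]
R2 → 5/3·R2
  [ 1  2  1/2  -3/5  11/20   7/4 ]
  [ 0  0    0     1   -1/2   5/2 ]
  [ 0  0    0     0   -1/2  -1/2 ]
  [ 0  0    0  -1/5  11/10   1/2 ]
R4 → R4 + 1/5·R2
  [ 1  2  1/2  -3/5  11/20   7/4 ]
  [ 0  0    0     1   -1/2   5/2 ]
  [ 0  0    0     0   -1/2  -1/2 ]
  [ 0  0    0     0      1     1 ]
R3 → -2·R3
  [ 1  2  1/2  -3/5  11/20  7/4 ]
  [ 0  0    0     1   -1/2  5/2 ]
  [ 0  0    0     0      1    1 ]
  [ 0  0    0     0      1    1 ]
R4 → R4 − R3
  [ 1  2  1/2  -3/5  11/20  7/4 ]
  [ 0  0    0     1   -1/2  5/2 ]
  [ 0  0    0     0      1    1 ]
  [ 0  0    0     0      0    0 ]
R2 → R2 + 1/2·R3
  [ 1  2  1/2  -3/5  11/20  7/4 ]
  [ 0  0    0     1      0    3 ]
  [ 0  0    0     0      1    1 ]
  [ 0  0    0     0      0    0 ]
R1 → R1 − 11/20·R3
  [ 1  2  1/2  -3/5  0  6/5 ]
  [ 0  0    0     1  0    3 ]
  [ 0  0    0     0  1    1 ]
  [ 0  0    0     0  0    0 ]
R1 → R1 + 3/5·R2
  [ 1  2  1/2  0  0  3 ]
  [ 0  0    0  1  0  3 ]
  [ 0  0    0  0  1  1 ]
  [ 0  0    0  0  0  0 ]

[[1, 2, 1/2, 0, 0, 3], [0, 0, 0, 1, 0, 3], [0, 0, 0, 0, 1, 1], [0, 0, 0, 0, 0, 0]]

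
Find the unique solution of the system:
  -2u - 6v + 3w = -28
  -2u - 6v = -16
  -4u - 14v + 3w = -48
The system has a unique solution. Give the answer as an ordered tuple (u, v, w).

(2, 2, -4)

Form the augmented matrix and row-reduce:
  [ -2   -6  3  |  -28 ]
  [ -2   -6  0  |  -16 ]
  [ -4  -14  3  |  -48 ]
r1 := -1/2·r1
  [  1    3  -3/2  |   14 ]
  [ -2   -6     0  |  -16 ]
  [ -4  -14     3  |  -48 ]
r2 := r2 + 2·r1
  [  1    3  -3/2  |   14 ]
  [  0    0    -3  |   12 ]
  [ -4  -14     3  |  -48 ]
r3 := r3 + 4·r1
  [ 1   3  -3/2  |  14 ]
  [ 0   0    -3  |  12 ]
  [ 0  -2    -3  |   8 ]
r2 ↔ r3
  [ 1   3  -3/2  |  14 ]
  [ 0  -2    -3  |   8 ]
  [ 0   0    -3  |  12 ]
r2 := -1/2·r2
  [ 1  3  -3/2  |  14 ]
  [ 0  1   3/2  |  -4 ]
  [ 0  0    -3  |  12 ]
r3 := -1/3·r3
  [ 1  3  -3/2  |  14 ]
  [ 0  1   3/2  |  -4 ]
  [ 0  0     1  |  -4 ]
r2 := r2 − 3/2·r3
  [ 1  3  -3/2  |  14 ]
  [ 0  1     0  |   2 ]
  [ 0  0     1  |  -4 ]
r1 := r1 + 3/2·r3
  [ 1  3  0  |   8 ]
  [ 0  1  0  |   2 ]
  [ 0  0  1  |  -4 ]
r1 := r1 − 3·r2
  [ 1  0  0  |   2 ]
  [ 0  1  0  |   2 ]
  [ 0  0  1  |  -4 ]
Reading off the last column: u = 2, v = 2, w = -4.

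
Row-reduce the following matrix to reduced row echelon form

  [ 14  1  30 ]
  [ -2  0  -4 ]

R1 := 1/14·R1
  [  1  1/14  15/7 ]
  [ -2     0    -4 ]
R2 := R2 + 2·R1
  [ 1  1/14  15/7 ]
  [ 0   1/7   2/7 ]
R2 := 7·R2
  [ 1  1/14  15/7 ]
  [ 0     1     2 ]
R1 := R1 − 1/14·R2
  [ 1  0  2 ]
  [ 0  1  2 ]

[[1, 0, 2], [0, 1, 2]]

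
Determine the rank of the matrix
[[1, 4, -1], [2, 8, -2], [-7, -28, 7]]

rank = 1

R2 ← R2 − 2·R1
  [  1    4  -1 ]
  [  0    0   0 ]
  [ -7  -28   7 ]
R3 ← R3 + 7·R1
  [ 1  4  -1 ]
  [ 0  0   0 ]
  [ 0  0   0 ]
The reduced form has 1 nonzero row.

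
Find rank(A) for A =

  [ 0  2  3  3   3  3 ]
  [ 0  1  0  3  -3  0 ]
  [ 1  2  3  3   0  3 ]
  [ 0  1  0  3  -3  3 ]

r1 <-> r3
  [ 1  2  3  3   0  3 ]
  [ 0  1  0  3  -3  0 ]
  [ 0  2  3  3   3  3 ]
  [ 0  1  0  3  -3  3 ]
r3 := r3 − 2·r2
  [ 1  2  3   3   0  3 ]
  [ 0  1  0   3  -3  0 ]
  [ 0  0  3  -3   9  3 ]
  [ 0  1  0   3  -3  3 ]
r4 := r4 − r2
  [ 1  2  3   3   0  3 ]
  [ 0  1  0   3  -3  0 ]
  [ 0  0  3  -3   9  3 ]
  [ 0  0  0   0   0  3 ]
r3 := 1/3·r3
  [ 1  2  3   3   0  3 ]
  [ 0  1  0   3  -3  0 ]
  [ 0  0  1  -1   3  1 ]
  [ 0  0  0   0   0  3 ]
r4 := 1/3·r4
  [ 1  2  3   3   0  3 ]
  [ 0  1  0   3  -3  0 ]
  [ 0  0  1  -1   3  1 ]
  [ 0  0  0   0   0  1 ]
r3 := r3 − r4
  [ 1  2  3   3   0  3 ]
  [ 0  1  0   3  -3  0 ]
  [ 0  0  1  -1   3  0 ]
  [ 0  0  0   0   0  1 ]
r1 := r1 − 3·r4
  [ 1  2  3   3   0  0 ]
  [ 0  1  0   3  -3  0 ]
  [ 0  0  1  -1   3  0 ]
  [ 0  0  0   0   0  1 ]
r1 := r1 − 3·r3
  [ 1  2  0   6  -9  0 ]
  [ 0  1  0   3  -3  0 ]
  [ 0  0  1  -1   3  0 ]
  [ 0  0  0   0   0  1 ]
r1 := r1 − 2·r2
  [ 1  0  0   0  -3  0 ]
  [ 0  1  0   3  -3  0 ]
  [ 0  0  1  -1   3  0 ]
  [ 0  0  0   0   0  1 ]
The reduced form has 4 nonzero rows.

rank = 4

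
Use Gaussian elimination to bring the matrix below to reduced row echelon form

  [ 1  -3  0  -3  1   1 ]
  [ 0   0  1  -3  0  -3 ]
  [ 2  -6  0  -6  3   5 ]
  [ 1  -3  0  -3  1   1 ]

[[1, -3, 0, -3, 0, -2], [0, 0, 1, -3, 0, -3], [0, 0, 0, 0, 1, 3], [0, 0, 0, 0, 0, 0]]

Subtract 2 times ρ1 from ρ3.
  [ 1  -3  0  -3  1   1 ]
  [ 0   0  1  -3  0  -3 ]
  [ 0   0  0   0  1   3 ]
  [ 1  -3  0  -3  1   1 ]
Subtract ρ1 from ρ4.
  [ 1  -3  0  -3  1   1 ]
  [ 0   0  1  -3  0  -3 ]
  [ 0   0  0   0  1   3 ]
  [ 0   0  0   0  0   0 ]
Subtract ρ3 from ρ1.
  [ 1  -3  0  -3  0  -2 ]
  [ 0   0  1  -3  0  -3 ]
  [ 0   0  0   0  1   3 ]
  [ 0   0  0   0  0   0 ]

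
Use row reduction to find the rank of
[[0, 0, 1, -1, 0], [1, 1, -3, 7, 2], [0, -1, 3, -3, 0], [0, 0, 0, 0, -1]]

R1 ↔ R2
  [ 1   1  -3   7   2 ]
  [ 0   0   1  -1   0 ]
  [ 0  -1   3  -3   0 ]
  [ 0   0   0   0  -1 ]
R2 ↔ R3
  [ 1   1  -3   7   2 ]
  [ 0  -1   3  -3   0 ]
  [ 0   0   1  -1   0 ]
  [ 0   0   0   0  -1 ]
R2 -> -1·R2
  [ 1  1  -3   7   2 ]
  [ 0  1  -3   3   0 ]
  [ 0  0   1  -1   0 ]
  [ 0  0   0   0  -1 ]
R4 -> -1·R4
  [ 1  1  -3   7  2 ]
  [ 0  1  -3   3  0 ]
  [ 0  0   1  -1  0 ]
  [ 0  0   0   0  1 ]
R1 -> R1 − 2·R4
  [ 1  1  -3   7  0 ]
  [ 0  1  -3   3  0 ]
  [ 0  0   1  -1  0 ]
  [ 0  0   0   0  1 ]
R2 -> R2 + 3·R3
  [ 1  1  -3   7  0 ]
  [ 0  1   0   0  0 ]
  [ 0  0   1  -1  0 ]
  [ 0  0   0   0  1 ]
R1 -> R1 + 3·R3
  [ 1  1  0   4  0 ]
  [ 0  1  0   0  0 ]
  [ 0  0  1  -1  0 ]
  [ 0  0  0   0  1 ]
R1 -> R1 − R2
  [ 1  0  0   4  0 ]
  [ 0  1  0   0  0 ]
  [ 0  0  1  -1  0 ]
  [ 0  0  0   0  1 ]
The reduced form has 4 nonzero rows.

rank = 4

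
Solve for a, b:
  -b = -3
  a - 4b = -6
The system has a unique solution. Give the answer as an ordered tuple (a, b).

Form the augmented matrix and row-reduce:
  [ 0  -1  |  -3 ]
  [ 1  -4  |  -6 ]
r1 <-> r2
  [ 1  -4  |  -6 ]
  [ 0  -1  |  -3 ]
r2 -> -1·r2
  [ 1  -4  |  -6 ]
  [ 0   1  |   3 ]
r1 -> r1 + 4·r2
  [ 1  0  |  6 ]
  [ 0  1  |  3 ]
Reading off the last column: a = 6, b = 3.

(6, 3)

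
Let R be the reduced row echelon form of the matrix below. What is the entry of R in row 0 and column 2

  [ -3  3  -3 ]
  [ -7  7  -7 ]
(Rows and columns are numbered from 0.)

R1 ← -1/3·R1
  [  1  -1   1 ]
  [ -7   7  -7 ]
R2 ← R2 + 7·R1
  [ 1  -1  1 ]
  [ 0   0  0 ]

1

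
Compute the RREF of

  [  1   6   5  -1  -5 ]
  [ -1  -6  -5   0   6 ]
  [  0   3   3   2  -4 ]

ρ2 -> ρ2 + ρ1
  [ 1  6  5  -1  -5 ]
  [ 0  0  0  -1   1 ]
  [ 0  3  3   2  -4 ]
ρ2 ↔ ρ3
  [ 1  6  5  -1  -5 ]
  [ 0  3  3   2  -4 ]
  [ 0  0  0  -1   1 ]
ρ2 -> 1/3·ρ2
  [ 1  6  5   -1    -5 ]
  [ 0  1  1  2/3  -4/3 ]
  [ 0  0  0   -1     1 ]
ρ3 -> -1·ρ3
  [ 1  6  5   -1    -5 ]
  [ 0  1  1  2/3  -4/3 ]
  [ 0  0  0    1    -1 ]
ρ2 -> ρ2 − 2/3·ρ3
  [ 1  6  5  -1    -5 ]
  [ 0  1  1   0  -2/3 ]
  [ 0  0  0   1    -1 ]
ρ1 -> ρ1 + ρ3
  [ 1  6  5  0    -6 ]
  [ 0  1  1  0  -2/3 ]
  [ 0  0  0  1    -1 ]
ρ1 -> ρ1 − 6·ρ2
  [ 1  0  -1  0    -2 ]
  [ 0  1   1  0  -2/3 ]
  [ 0  0   0  1    -1 ]

[[1, 0, -1, 0, -2], [0, 1, 1, 0, -2/3], [0, 0, 0, 1, -1]]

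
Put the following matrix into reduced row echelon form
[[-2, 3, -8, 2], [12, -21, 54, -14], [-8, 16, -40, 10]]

[[1, 0, 1, 0], [0, 1, -2, 0], [0, 0, 0, 1]]

ρ1 ← -1/2·ρ1
  [  1  -3/2    4   -1 ]
  [ 12   -21   54  -14 ]
  [ -8    16  -40   10 ]
ρ2 ← ρ2 − 12·ρ1
  [  1  -3/2    4  -1 ]
  [  0    -3    6  -2 ]
  [ -8    16  -40  10 ]
ρ3 ← ρ3 + 8·ρ1
  [ 1  -3/2   4  -1 ]
  [ 0    -3   6  -2 ]
  [ 0     4  -8   2 ]
ρ2 ← -1/3·ρ2
  [ 1  -3/2   4   -1 ]
  [ 0     1  -2  2/3 ]
  [ 0     4  -8    2 ]
ρ3 ← ρ3 − 4·ρ2
  [ 1  -3/2   4    -1 ]
  [ 0     1  -2   2/3 ]
  [ 0     0   0  -2/3 ]
ρ3 ← -3/2·ρ3
  [ 1  -3/2   4   -1 ]
  [ 0     1  -2  2/3 ]
  [ 0     0   0    1 ]
ρ2 ← ρ2 − 2/3·ρ3
  [ 1  -3/2   4  -1 ]
  [ 0     1  -2   0 ]
  [ 0     0   0   1 ]
ρ1 ← ρ1 + ρ3
  [ 1  -3/2   4  0 ]
  [ 0     1  -2  0 ]
  [ 0     0   0  1 ]
ρ1 ← ρ1 + 3/2·ρ2
  [ 1  0   1  0 ]
  [ 0  1  -2  0 ]
  [ 0  0   0  1 ]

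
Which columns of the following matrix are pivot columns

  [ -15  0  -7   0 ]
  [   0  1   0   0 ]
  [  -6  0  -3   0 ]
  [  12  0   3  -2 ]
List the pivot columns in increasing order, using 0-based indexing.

R1 -> -1/15·R1
R3 -> R3 + 6·R1
R4 -> R4 − 12·R1
R3 -> -5·R3
R4 -> R4 + 13/5·R3
R4 -> -1/2·R4
R1 -> R1 − 7/15·R3
Pivot columns are the columns containing a leading 1.

0, 1, 2, 3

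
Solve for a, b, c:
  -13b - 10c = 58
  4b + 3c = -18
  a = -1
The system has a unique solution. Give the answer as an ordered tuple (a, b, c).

Form the augmented matrix and row-reduce:
  [ 0  -13  -10  |   58 ]
  [ 0    4    3  |  -18 ]
  [ 1    0    0  |   -1 ]
R1 ↔ R3
  [ 1    0    0  |   -1 ]
  [ 0    4    3  |  -18 ]
  [ 0  -13  -10  |   58 ]
R2 → 1/4·R2
  [ 1    0    0  |    -1 ]
  [ 0    1  3/4  |  -9/2 ]
  [ 0  -13  -10  |    58 ]
R3 → R3 + 13·R2
  [ 1  0     0  |    -1 ]
  [ 0  1   3/4  |  -9/2 ]
  [ 0  0  -1/4  |  -1/2 ]
R3 → -4·R3
  [ 1  0    0  |    -1 ]
  [ 0  1  3/4  |  -9/2 ]
  [ 0  0    1  |     2 ]
R2 → R2 − 3/4·R3
  [ 1  0  0  |  -1 ]
  [ 0  1  0  |  -6 ]
  [ 0  0  1  |   2 ]
Reading off the last column: a = -1, b = -6, c = 2.

(-1, -6, 2)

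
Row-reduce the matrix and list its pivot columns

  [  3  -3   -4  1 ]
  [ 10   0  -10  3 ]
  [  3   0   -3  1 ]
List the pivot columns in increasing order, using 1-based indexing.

1, 2, 4

r1 -> 1/3·r1
  [  1  -1  -4/3  1/3 ]
  [ 10   0   -10    3 ]
  [  3   0    -3    1 ]
r2 -> r2 − 10·r1
  [ 1  -1  -4/3   1/3 ]
  [ 0  10  10/3  -1/3 ]
  [ 3   0    -3     1 ]
r3 -> r3 − 3·r1
  [ 1  -1  -4/3   1/3 ]
  [ 0  10  10/3  -1/3 ]
  [ 0   3     1     0 ]
r2 -> 1/10·r2
  [ 1  -1  -4/3    1/3 ]
  [ 0   1   1/3  -1/30 ]
  [ 0   3     1      0 ]
r3 -> r3 − 3·r2
  [ 1  -1  -4/3    1/3 ]
  [ 0   1   1/3  -1/30 ]
  [ 0   0     0   1/10 ]
r3 -> 10·r3
  [ 1  -1  -4/3    1/3 ]
  [ 0   1   1/3  -1/30 ]
  [ 0   0     0      1 ]
r2 -> r2 + 1/30·r3
  [ 1  -1  -4/3  1/3 ]
  [ 0   1   1/3    0 ]
  [ 0   0     0    1 ]
r1 -> r1 − 1/3·r3
  [ 1  -1  -4/3  0 ]
  [ 0   1   1/3  0 ]
  [ 0   0     0  1 ]
r1 -> r1 + r2
  [ 1  0   -1  0 ]
  [ 0  1  1/3  0 ]
  [ 0  0    0  1 ]
Pivot columns are the columns containing a leading 1.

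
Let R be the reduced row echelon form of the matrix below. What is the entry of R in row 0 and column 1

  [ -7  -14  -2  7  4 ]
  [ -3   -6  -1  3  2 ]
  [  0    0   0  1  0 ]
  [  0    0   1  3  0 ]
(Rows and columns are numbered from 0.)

2

R1 -> -1/7·R1
  [  1   2  2/7  -1  -4/7 ]
  [ -3  -6   -1   3     2 ]
  [  0   0    0   1     0 ]
  [  0   0    1   3     0 ]
R2 -> R2 + 3·R1
  [ 1  2   2/7  -1  -4/7 ]
  [ 0  0  -1/7   0   2/7 ]
  [ 0  0     0   1     0 ]
  [ 0  0     1   3     0 ]
R2 -> -7·R2
  [ 1  2  2/7  -1  -4/7 ]
  [ 0  0    1   0    -2 ]
  [ 0  0    0   1     0 ]
  [ 0  0    1   3     0 ]
R4 -> R4 − R2
  [ 1  2  2/7  -1  -4/7 ]
  [ 0  0    1   0    -2 ]
  [ 0  0    0   1     0 ]
  [ 0  0    0   3     2 ]
R4 -> R4 − 3·R3
  [ 1  2  2/7  -1  -4/7 ]
  [ 0  0    1   0    -2 ]
  [ 0  0    0   1     0 ]
  [ 0  0    0   0     2 ]
R4 -> 1/2·R4
  [ 1  2  2/7  -1  -4/7 ]
  [ 0  0    1   0    -2 ]
  [ 0  0    0   1     0 ]
  [ 0  0    0   0     1 ]
R2 -> R2 + 2·R4
  [ 1  2  2/7  -1  -4/7 ]
  [ 0  0    1   0     0 ]
  [ 0  0    0   1     0 ]
  [ 0  0    0   0     1 ]
R1 -> R1 + 4/7·R4
  [ 1  2  2/7  -1  0 ]
  [ 0  0    1   0  0 ]
  [ 0  0    0   1  0 ]
  [ 0  0    0   0  1 ]
R1 -> R1 + R3
  [ 1  2  2/7  0  0 ]
  [ 0  0    1  0  0 ]
  [ 0  0    0  1  0 ]
  [ 0  0    0  0  1 ]
R1 -> R1 − 2/7·R2
  [ 1  2  0  0  0 ]
  [ 0  0  1  0  0 ]
  [ 0  0  0  1  0 ]
  [ 0  0  0  0  1 ]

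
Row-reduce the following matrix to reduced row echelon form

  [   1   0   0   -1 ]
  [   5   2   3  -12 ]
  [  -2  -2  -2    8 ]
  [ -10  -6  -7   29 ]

[[1, 0, 0, -1], [0, 1, 0, -2], [0, 0, 1, -1], [0, 0, 0, 0]]

Subtract 5 times ρ1 from ρ2.
Add 2 times ρ1 to ρ3.
Add 10 times ρ1 to ρ4.
Multiply ρ2 by 1/2.
Add 2 times ρ2 to ρ3.
Add 6 times ρ2 to ρ4.
Subtract 2 times ρ3 from ρ4.
Subtract 3/2 times ρ3 from ρ2.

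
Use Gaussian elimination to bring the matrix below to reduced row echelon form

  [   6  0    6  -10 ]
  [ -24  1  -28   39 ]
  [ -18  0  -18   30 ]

r1 -> 1/6·r1
r2 -> r2 + 24·r1
r3 -> r3 + 18·r1

[[1, 0, 1, -5/3], [0, 1, -4, -1], [0, 0, 0, 0]]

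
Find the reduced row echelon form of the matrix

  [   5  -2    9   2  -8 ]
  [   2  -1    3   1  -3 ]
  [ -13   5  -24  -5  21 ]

Multiply r1 by 1/5.
  [   1  -2/5  9/5  2/5  -8/5 ]
  [   2    -1    3    1    -3 ]
  [ -13     5  -24   -5    21 ]
Subtract 2 times r1 from r2.
  [   1  -2/5   9/5  2/5  -8/5 ]
  [   0  -1/5  -3/5  1/5   1/5 ]
  [ -13     5   -24   -5    21 ]
Add 13 times r1 to r3.
  [ 1  -2/5   9/5  2/5  -8/5 ]
  [ 0  -1/5  -3/5  1/5   1/5 ]
  [ 0  -1/5  -3/5  1/5   1/5 ]
Multiply r2 by -5.
  [ 1  -2/5   9/5  2/5  -8/5 ]
  [ 0     1     3   -1    -1 ]
  [ 0  -1/5  -3/5  1/5   1/5 ]
Add 1/5 times r2 to r3.
  [ 1  -2/5  9/5  2/5  -8/5 ]
  [ 0     1    3   -1    -1 ]
  [ 0     0    0    0     0 ]
Add 2/5 times r2 to r1.
  [ 1  0  3   0  -2 ]
  [ 0  1  3  -1  -1 ]
  [ 0  0  0   0   0 ]

[[1, 0, 3, 0, -2], [0, 1, 3, -1, -1], [0, 0, 0, 0, 0]]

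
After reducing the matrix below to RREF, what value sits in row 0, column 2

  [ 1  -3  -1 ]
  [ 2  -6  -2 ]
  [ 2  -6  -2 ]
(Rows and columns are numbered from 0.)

-1

R2 → R2 − 2·R1
R3 → R3 − 2·R1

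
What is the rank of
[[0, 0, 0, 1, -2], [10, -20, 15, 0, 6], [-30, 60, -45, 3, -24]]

rank = 2

ρ1 <=> ρ2
  [  10  -20   15  0    6 ]
  [   0    0    0  1   -2 ]
  [ -30   60  -45  3  -24 ]
ρ1 → 1/10·ρ1
  [   1  -2  3/2  0  3/5 ]
  [   0   0    0  1   -2 ]
  [ -30  60  -45  3  -24 ]
ρ3 → ρ3 + 30·ρ1
  [ 1  -2  3/2  0  3/5 ]
  [ 0   0    0  1   -2 ]
  [ 0   0    0  3   -6 ]
ρ3 → ρ3 − 3·ρ2
  [ 1  -2  3/2  0  3/5 ]
  [ 0   0    0  1   -2 ]
  [ 0   0    0  0    0 ]
The reduced form has 2 nonzero rows.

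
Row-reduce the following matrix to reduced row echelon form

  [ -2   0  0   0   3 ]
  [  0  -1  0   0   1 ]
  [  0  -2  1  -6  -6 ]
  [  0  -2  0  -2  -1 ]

ρ1 ← -1/2·ρ1
  [ 1   0  0   0  -3/2 ]
  [ 0  -1  0   0     1 ]
  [ 0  -2  1  -6    -6 ]
  [ 0  -2  0  -2    -1 ]
ρ2 ← -1·ρ2
  [ 1   0  0   0  -3/2 ]
  [ 0   1  0   0    -1 ]
  [ 0  -2  1  -6    -6 ]
  [ 0  -2  0  -2    -1 ]
ρ3 ← ρ3 + 2·ρ2
  [ 1   0  0   0  -3/2 ]
  [ 0   1  0   0    -1 ]
  [ 0   0  1  -6    -8 ]
  [ 0  -2  0  -2    -1 ]
ρ4 ← ρ4 + 2·ρ2
  [ 1  0  0   0  -3/2 ]
  [ 0  1  0   0    -1 ]
  [ 0  0  1  -6    -8 ]
  [ 0  0  0  -2    -3 ]
ρ4 ← -1/2·ρ4
  [ 1  0  0   0  -3/2 ]
  [ 0  1  0   0    -1 ]
  [ 0  0  1  -6    -8 ]
  [ 0  0  0   1   3/2 ]
ρ3 ← ρ3 + 6·ρ4
  [ 1  0  0  0  -3/2 ]
  [ 0  1  0  0    -1 ]
  [ 0  0  1  0     1 ]
  [ 0  0  0  1   3/2 ]

[[1, 0, 0, 0, -3/2], [0, 1, 0, 0, -1], [0, 0, 1, 0, 1], [0, 0, 0, 1, 3/2]]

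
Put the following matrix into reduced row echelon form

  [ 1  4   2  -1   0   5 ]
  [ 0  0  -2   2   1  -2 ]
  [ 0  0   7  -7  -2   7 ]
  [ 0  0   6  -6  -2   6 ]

R2 ← -1/2·R2
  [ 1  4  2  -1     0  5 ]
  [ 0  0  1  -1  -1/2  1 ]
  [ 0  0  7  -7    -2  7 ]
  [ 0  0  6  -6    -2  6 ]
R3 ← R3 − 7·R2
  [ 1  4  2  -1     0  5 ]
  [ 0  0  1  -1  -1/2  1 ]
  [ 0  0  0   0   3/2  0 ]
  [ 0  0  6  -6    -2  6 ]
R4 ← R4 − 6·R2
  [ 1  4  2  -1     0  5 ]
  [ 0  0  1  -1  -1/2  1 ]
  [ 0  0  0   0   3/2  0 ]
  [ 0  0  0   0     1  0 ]
R3 ← 2/3·R3
  [ 1  4  2  -1     0  5 ]
  [ 0  0  1  -1  -1/2  1 ]
  [ 0  0  0   0     1  0 ]
  [ 0  0  0   0     1  0 ]
R4 ← R4 − R3
  [ 1  4  2  -1     0  5 ]
  [ 0  0  1  -1  -1/2  1 ]
  [ 0  0  0   0     1  0 ]
  [ 0  0  0   0     0  0 ]
R2 ← R2 + 1/2·R3
  [ 1  4  2  -1  0  5 ]
  [ 0  0  1  -1  0  1 ]
  [ 0  0  0   0  1  0 ]
  [ 0  0  0   0  0  0 ]
R1 ← R1 − 2·R2
  [ 1  4  0   1  0  3 ]
  [ 0  0  1  -1  0  1 ]
  [ 0  0  0   0  1  0 ]
  [ 0  0  0   0  0  0 ]

[[1, 4, 0, 1, 0, 3], [0, 0, 1, -1, 0, 1], [0, 0, 0, 0, 1, 0], [0, 0, 0, 0, 0, 0]]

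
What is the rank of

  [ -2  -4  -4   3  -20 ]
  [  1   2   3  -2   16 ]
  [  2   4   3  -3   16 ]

R1 := -1/2·R1
  [ 1  2  2  -3/2  10 ]
  [ 1  2  3    -2  16 ]
  [ 2  4  3    -3  16 ]
R2 := R2 − R1
  [ 1  2  2  -3/2  10 ]
  [ 0  0  1  -1/2   6 ]
  [ 2  4  3    -3  16 ]
R3 := R3 − 2·R1
  [ 1  2   2  -3/2  10 ]
  [ 0  0   1  -1/2   6 ]
  [ 0  0  -1     0  -4 ]
R3 := R3 + R2
  [ 1  2  2  -3/2  10 ]
  [ 0  0  1  -1/2   6 ]
  [ 0  0  0  -1/2   2 ]
R3 := -2·R3
  [ 1  2  2  -3/2  10 ]
  [ 0  0  1  -1/2   6 ]
  [ 0  0  0     1  -4 ]
R2 := R2 + 1/2·R3
  [ 1  2  2  -3/2  10 ]
  [ 0  0  1     0   4 ]
  [ 0  0  0     1  -4 ]
R1 := R1 + 3/2·R3
  [ 1  2  2  0   4 ]
  [ 0  0  1  0   4 ]
  [ 0  0  0  1  -4 ]
R1 := R1 − 2·R2
  [ 1  2  0  0  -4 ]
  [ 0  0  1  0   4 ]
  [ 0  0  0  1  -4 ]
The reduced form has 3 nonzero rows.

rank = 3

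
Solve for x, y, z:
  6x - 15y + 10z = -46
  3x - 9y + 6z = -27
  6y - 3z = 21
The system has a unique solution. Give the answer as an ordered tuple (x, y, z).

(-1, 6, 5)

Form the augmented matrix and row-reduce:
  [ 6  -15  10  |  -46 ]
  [ 3   -9   6  |  -27 ]
  [ 0    6  -3  |   21 ]
Multiply R1 by 1/6.
  [ 1  -5/2  5/3  |  -23/3 ]
  [ 3    -9    6  |    -27 ]
  [ 0     6   -3  |     21 ]
Subtract 3 times R1 from R2.
  [ 1  -5/2  5/3  |  -23/3 ]
  [ 0  -3/2    1  |     -4 ]
  [ 0     6   -3  |     21 ]
Multiply R2 by -2/3.
  [ 1  -5/2   5/3  |  -23/3 ]
  [ 0     1  -2/3  |    8/3 ]
  [ 0     6    -3  |     21 ]
Subtract 6 times R2 from R3.
  [ 1  -5/2   5/3  |  -23/3 ]
  [ 0     1  -2/3  |    8/3 ]
  [ 0     0     1  |      5 ]
Add 2/3 times R3 to R2.
  [ 1  -5/2  5/3  |  -23/3 ]
  [ 0     1    0  |      6 ]
  [ 0     0    1  |      5 ]
Subtract 5/3 times R3 from R1.
  [ 1  -5/2  0  |  -16 ]
  [ 0     1  0  |    6 ]
  [ 0     0  1  |    5 ]
Add 5/2 times R2 to R1.
  [ 1  0  0  |  -1 ]
  [ 0  1  0  |   6 ]
  [ 0  0  1  |   5 ]
Reading off the last column: x = -1, y = 6, z = 5.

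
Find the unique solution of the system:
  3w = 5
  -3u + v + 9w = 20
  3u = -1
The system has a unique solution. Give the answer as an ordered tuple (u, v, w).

(-1/3, 4, 5/3)

Form the augmented matrix and row-reduce:
  [  0  0  3  |   5 ]
  [ -3  1  9  |  20 ]
  [  3  0  0  |  -1 ]
R1 ↔ R2
  [ -3  1  9  |  20 ]
  [  0  0  3  |   5 ]
  [  3  0  0  |  -1 ]
R1 -> -1/3·R1
  [ 1  -1/3  -3  |  -20/3 ]
  [ 0     0   3  |      5 ]
  [ 3     0   0  |     -1 ]
R3 -> R3 − 3·R1
  [ 1  -1/3  -3  |  -20/3 ]
  [ 0     0   3  |      5 ]
  [ 0     1   9  |     19 ]
R2 ↔ R3
  [ 1  -1/3  -3  |  -20/3 ]
  [ 0     1   9  |     19 ]
  [ 0     0   3  |      5 ]
R3 -> 1/3·R3
  [ 1  -1/3  -3  |  -20/3 ]
  [ 0     1   9  |     19 ]
  [ 0     0   1  |    5/3 ]
R2 -> R2 − 9·R3
  [ 1  -1/3  -3  |  -20/3 ]
  [ 0     1   0  |      4 ]
  [ 0     0   1  |    5/3 ]
R1 -> R1 + 3·R3
  [ 1  -1/3  0  |  -5/3 ]
  [ 0     1  0  |     4 ]
  [ 0     0  1  |   5/3 ]
R1 -> R1 + 1/3·R2
  [ 1  0  0  |  -1/3 ]
  [ 0  1  0  |     4 ]
  [ 0  0  1  |   5/3 ]
Reading off the last column: u = -1/3, v = 4, w = 5/3.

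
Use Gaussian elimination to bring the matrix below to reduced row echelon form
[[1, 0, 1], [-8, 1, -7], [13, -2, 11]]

[[1, 0, 1], [0, 1, 1], [0, 0, 0]]

R2 := R2 + 8·R1
  [  1   0   1 ]
  [  0   1   1 ]
  [ 13  -2  11 ]
R3 := R3 − 13·R1
  [ 1   0   1 ]
  [ 0   1   1 ]
  [ 0  -2  -2 ]
R3 := R3 + 2·R2
  [ 1  0  1 ]
  [ 0  1  1 ]
  [ 0  0  0 ]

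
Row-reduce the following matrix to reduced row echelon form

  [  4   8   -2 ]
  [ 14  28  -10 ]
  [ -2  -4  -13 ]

r1 -> 1/4·r1
r2 -> r2 − 14·r1
r3 -> r3 + 2·r1
r2 -> -1/3·r2
r3 -> r3 + 14·r2
r1 -> r1 + 1/2·r2

[[1, 2, 0], [0, 0, 1], [0, 0, 0]]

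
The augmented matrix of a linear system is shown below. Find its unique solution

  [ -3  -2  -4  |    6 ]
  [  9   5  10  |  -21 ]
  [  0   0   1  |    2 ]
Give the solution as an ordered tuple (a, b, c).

(-4, -1, 2)

R1 → -1/3·R1
  [ 1  2/3  4/3  |   -2 ]
  [ 9    5   10  |  -21 ]
  [ 0    0    1  |    2 ]
R2 → R2 − 9·R1
  [ 1  2/3  4/3  |  -2 ]
  [ 0   -1   -2  |  -3 ]
  [ 0    0    1  |   2 ]
R2 → -1·R2
  [ 1  2/3  4/3  |  -2 ]
  [ 0    1    2  |   3 ]
  [ 0    0    1  |   2 ]
R2 → R2 − 2·R3
  [ 1  2/3  4/3  |  -2 ]
  [ 0    1    0  |  -1 ]
  [ 0    0    1  |   2 ]
R1 → R1 − 4/3·R3
  [ 1  2/3  0  |  -14/3 ]
  [ 0    1  0  |     -1 ]
  [ 0    0  1  |      2 ]
R1 → R1 − 2/3·R2
  [ 1  0  0  |  -4 ]
  [ 0  1  0  |  -1 ]
  [ 0  0  1  |   2 ]
Reading off the last column: a = -4, b = -1, c = 2.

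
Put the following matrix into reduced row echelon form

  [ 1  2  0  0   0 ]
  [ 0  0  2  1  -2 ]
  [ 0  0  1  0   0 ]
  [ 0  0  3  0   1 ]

[[1, 2, 0, 0, 0], [0, 0, 1, 0, 0], [0, 0, 0, 1, 0], [0, 0, 0, 0, 1]]

R2 := 1/2·R2
R3 := R3 − R2
R4 := R4 − 3·R2
R3 := -2·R3
R4 := R4 + 3/2·R3
R3 := R3 + 2·R4
R2 := R2 + R4
R2 := R2 − 1/2·R3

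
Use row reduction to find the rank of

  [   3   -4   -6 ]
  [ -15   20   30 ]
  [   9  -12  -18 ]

R1 ← 1/3·R1
  [   1  -4/3   -2 ]
  [ -15    20   30 ]
  [   9   -12  -18 ]
R2 ← R2 + 15·R1
  [ 1  -4/3   -2 ]
  [ 0     0    0 ]
  [ 9   -12  -18 ]
R3 ← R3 − 9·R1
  [ 1  -4/3  -2 ]
  [ 0     0   0 ]
  [ 0     0   0 ]
The reduced form has 1 nonzero row.

rank = 1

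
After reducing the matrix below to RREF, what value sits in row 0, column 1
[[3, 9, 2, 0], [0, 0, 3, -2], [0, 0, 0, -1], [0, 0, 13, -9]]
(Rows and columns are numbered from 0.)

3

r1 -> 1/3·r1
  [ 1  3  2/3   0 ]
  [ 0  0    3  -2 ]
  [ 0  0    0  -1 ]
  [ 0  0   13  -9 ]
r2 -> 1/3·r2
  [ 1  3  2/3     0 ]
  [ 0  0    1  -2/3 ]
  [ 0  0    0    -1 ]
  [ 0  0   13    -9 ]
r4 -> r4 − 13·r2
  [ 1  3  2/3     0 ]
  [ 0  0    1  -2/3 ]
  [ 0  0    0    -1 ]
  [ 0  0    0  -1/3 ]
r3 -> -1·r3
  [ 1  3  2/3     0 ]
  [ 0  0    1  -2/3 ]
  [ 0  0    0     1 ]
  [ 0  0    0  -1/3 ]
r4 -> r4 + 1/3·r3
  [ 1  3  2/3     0 ]
  [ 0  0    1  -2/3 ]
  [ 0  0    0     1 ]
  [ 0  0    0     0 ]
r2 -> r2 + 2/3·r3
  [ 1  3  2/3  0 ]
  [ 0  0    1  0 ]
  [ 0  0    0  1 ]
  [ 0  0    0  0 ]
r1 -> r1 − 2/3·r2
  [ 1  3  0  0 ]
  [ 0  0  1  0 ]
  [ 0  0  0  1 ]
  [ 0  0  0  0 ]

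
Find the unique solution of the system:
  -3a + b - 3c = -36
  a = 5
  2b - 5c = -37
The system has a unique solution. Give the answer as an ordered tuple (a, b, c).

Form the augmented matrix and row-reduce:
  [ -3  1  -3  |  -36 ]
  [  1  0   0  |    5 ]
  [  0  2  -5  |  -37 ]
r1 := -1/3·r1
  [ 1  -1/3   1  |   12 ]
  [ 1     0   0  |    5 ]
  [ 0     2  -5  |  -37 ]
r2 := r2 − r1
  [ 1  -1/3   1  |   12 ]
  [ 0   1/3  -1  |   -7 ]
  [ 0     2  -5  |  -37 ]
r2 := 3·r2
  [ 1  -1/3   1  |   12 ]
  [ 0     1  -3  |  -21 ]
  [ 0     2  -5  |  -37 ]
r3 := r3 − 2·r2
  [ 1  -1/3   1  |   12 ]
  [ 0     1  -3  |  -21 ]
  [ 0     0   1  |    5 ]
r2 := r2 + 3·r3
  [ 1  -1/3  1  |  12 ]
  [ 0     1  0  |  -6 ]
  [ 0     0  1  |   5 ]
r1 := r1 − r3
  [ 1  -1/3  0  |   7 ]
  [ 0     1  0  |  -6 ]
  [ 0     0  1  |   5 ]
r1 := r1 + 1/3·r2
  [ 1  0  0  |   5 ]
  [ 0  1  0  |  -6 ]
  [ 0  0  1  |   5 ]
Reading off the last column: a = 5, b = -6, c = 5.

(5, -6, 5)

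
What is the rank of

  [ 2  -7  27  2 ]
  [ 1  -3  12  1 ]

rank = 2

Multiply ρ1 by 1/2.
  [ 1  -7/2  27/2  1 ]
  [ 1    -3    12  1 ]
Subtract ρ1 from ρ2.
  [ 1  -7/2  27/2  1 ]
  [ 0   1/2  -3/2  0 ]
Multiply ρ2 by 2.
  [ 1  -7/2  27/2  1 ]
  [ 0     1    -3  0 ]
Add 7/2 times ρ2 to ρ1.
  [ 1  0   3  1 ]
  [ 0  1  -3  0 ]
The reduced form has 2 nonzero rows.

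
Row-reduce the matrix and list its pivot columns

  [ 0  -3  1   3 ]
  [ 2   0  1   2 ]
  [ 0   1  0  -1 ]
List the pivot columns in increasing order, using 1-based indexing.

1, 2, 3

r1 <-> r2
r1 := 1/2·r1
r2 := -1/3·r2
r3 := r3 − r2
r3 := 3·r3
r2 := r2 + 1/3·r3
r1 := r1 − 1/2·r3
Pivot columns are the columns containing a leading 1.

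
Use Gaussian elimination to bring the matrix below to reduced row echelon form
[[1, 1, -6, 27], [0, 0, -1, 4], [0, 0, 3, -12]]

[[1, 1, 0, 3], [0, 0, 1, -4], [0, 0, 0, 0]]

ρ2 -> -1·ρ2
  [ 1  1  -6   27 ]
  [ 0  0   1   -4 ]
  [ 0  0   3  -12 ]
ρ3 -> ρ3 − 3·ρ2
  [ 1  1  -6  27 ]
  [ 0  0   1  -4 ]
  [ 0  0   0   0 ]
ρ1 -> ρ1 + 6·ρ2
  [ 1  1  0   3 ]
  [ 0  0  1  -4 ]
  [ 0  0  0   0 ]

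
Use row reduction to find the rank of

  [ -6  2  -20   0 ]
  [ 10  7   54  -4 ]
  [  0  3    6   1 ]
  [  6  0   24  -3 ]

rank = 3

Multiply R1 by -1/6.
  [  1  -1/3  10/3   0 ]
  [ 10     7    54  -4 ]
  [  0     3     6   1 ]
  [  6     0    24  -3 ]
Subtract 10 times R1 from R2.
  [ 1  -1/3  10/3   0 ]
  [ 0  31/3  62/3  -4 ]
  [ 0     3     6   1 ]
  [ 6     0    24  -3 ]
Subtract 6 times R1 from R4.
  [ 1  -1/3  10/3   0 ]
  [ 0  31/3  62/3  -4 ]
  [ 0     3     6   1 ]
  [ 0     2     4  -3 ]
Multiply R2 by 3/31.
  [ 1  -1/3  10/3       0 ]
  [ 0     1     2  -12/31 ]
  [ 0     3     6       1 ]
  [ 0     2     4      -3 ]
Subtract 3 times R2 from R3.
  [ 1  -1/3  10/3       0 ]
  [ 0     1     2  -12/31 ]
  [ 0     0     0   67/31 ]
  [ 0     2     4      -3 ]
Subtract 2 times R2 from R4.
  [ 1  -1/3  10/3       0 ]
  [ 0     1     2  -12/31 ]
  [ 0     0     0   67/31 ]
  [ 0     0     0  -69/31 ]
Multiply R3 by 31/67.
  [ 1  -1/3  10/3       0 ]
  [ 0     1     2  -12/31 ]
  [ 0     0     0       1 ]
  [ 0     0     0  -69/31 ]
Add 69/31 times R3 to R4.
  [ 1  -1/3  10/3       0 ]
  [ 0     1     2  -12/31 ]
  [ 0     0     0       1 ]
  [ 0     0     0       0 ]
Add 12/31 times R3 to R2.
  [ 1  -1/3  10/3  0 ]
  [ 0     1     2  0 ]
  [ 0     0     0  1 ]
  [ 0     0     0  0 ]
Add 1/3 times R2 to R1.
  [ 1  0  4  0 ]
  [ 0  1  2  0 ]
  [ 0  0  0  1 ]
  [ 0  0  0  0 ]
The reduced form has 3 nonzero rows.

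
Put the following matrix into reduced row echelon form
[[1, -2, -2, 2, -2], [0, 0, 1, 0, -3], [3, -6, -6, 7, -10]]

Subtract 3 times r1 from r3.
  [ 1  -2  -2  2  -2 ]
  [ 0   0   1  0  -3 ]
  [ 0   0   0  1  -4 ]
Subtract 2 times r3 from r1.
  [ 1  -2  -2  0   6 ]
  [ 0   0   1  0  -3 ]
  [ 0   0   0  1  -4 ]
Add 2 times r2 to r1.
  [ 1  -2  0  0   0 ]
  [ 0   0  1  0  -3 ]
  [ 0   0  0  1  -4 ]

[[1, -2, 0, 0, 0], [0, 0, 1, 0, -3], [0, 0, 0, 1, -4]]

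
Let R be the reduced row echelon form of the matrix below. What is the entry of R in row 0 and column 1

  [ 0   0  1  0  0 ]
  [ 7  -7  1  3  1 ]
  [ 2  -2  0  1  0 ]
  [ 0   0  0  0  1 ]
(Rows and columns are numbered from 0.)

ρ1 ↔ ρ2
  [ 7  -7  1  3  1 ]
  [ 0   0  1  0  0 ]
  [ 2  -2  0  1  0 ]
  [ 0   0  0  0  1 ]
ρ1 := 1/7·ρ1
  [ 1  -1  1/7  3/7  1/7 ]
  [ 0   0    1    0    0 ]
  [ 2  -2    0    1    0 ]
  [ 0   0    0    0    1 ]
ρ3 := ρ3 − 2·ρ1
  [ 1  -1   1/7  3/7   1/7 ]
  [ 0   0     1    0     0 ]
  [ 0   0  -2/7  1/7  -2/7 ]
  [ 0   0     0    0     1 ]
ρ3 := ρ3 + 2/7·ρ2
  [ 1  -1  1/7  3/7   1/7 ]
  [ 0   0    1    0     0 ]
  [ 0   0    0  1/7  -2/7 ]
  [ 0   0    0    0     1 ]
ρ3 := 7·ρ3
  [ 1  -1  1/7  3/7  1/7 ]
  [ 0   0    1    0    0 ]
  [ 0   0    0    1   -2 ]
  [ 0   0    0    0    1 ]
ρ3 := ρ3 + 2·ρ4
  [ 1  -1  1/7  3/7  1/7 ]
  [ 0   0    1    0    0 ]
  [ 0   0    0    1    0 ]
  [ 0   0    0    0    1 ]
ρ1 := ρ1 − 1/7·ρ4
  [ 1  -1  1/7  3/7  0 ]
  [ 0   0    1    0  0 ]
  [ 0   0    0    1  0 ]
  [ 0   0    0    0  1 ]
ρ1 := ρ1 − 3/7·ρ3
  [ 1  -1  1/7  0  0 ]
  [ 0   0    1  0  0 ]
  [ 0   0    0  1  0 ]
  [ 0   0    0  0  1 ]
ρ1 := ρ1 − 1/7·ρ2
  [ 1  -1  0  0  0 ]
  [ 0   0  1  0  0 ]
  [ 0   0  0  1  0 ]
  [ 0   0  0  0  1 ]

-1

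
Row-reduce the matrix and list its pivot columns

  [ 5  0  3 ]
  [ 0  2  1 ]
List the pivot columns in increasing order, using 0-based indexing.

0, 1

Multiply ρ1 by 1/5.
Multiply ρ2 by 1/2.
Pivot columns are the columns containing a leading 1.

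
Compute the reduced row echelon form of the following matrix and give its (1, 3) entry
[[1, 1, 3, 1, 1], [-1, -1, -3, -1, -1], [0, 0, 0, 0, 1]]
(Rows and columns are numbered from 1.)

3

R2 → R2 + R1
R2 ↔ R3
R1 → R1 − R2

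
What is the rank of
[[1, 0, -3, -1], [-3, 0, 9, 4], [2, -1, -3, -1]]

R2 -> R2 + 3·R1
  [ 1   0  -3  -1 ]
  [ 0   0   0   1 ]
  [ 2  -1  -3  -1 ]
R3 -> R3 − 2·R1
  [ 1   0  -3  -1 ]
  [ 0   0   0   1 ]
  [ 0  -1   3   1 ]
R2 ↔ R3
  [ 1   0  -3  -1 ]
  [ 0  -1   3   1 ]
  [ 0   0   0   1 ]
R2 -> -1·R2
  [ 1  0  -3  -1 ]
  [ 0  1  -3  -1 ]
  [ 0  0   0   1 ]
R2 -> R2 + R3
  [ 1  0  -3  -1 ]
  [ 0  1  -3   0 ]
  [ 0  0   0   1 ]
R1 -> R1 + R3
  [ 1  0  -3  0 ]
  [ 0  1  -3  0 ]
  [ 0  0   0  1 ]
The reduced form has 3 nonzero rows.

rank = 3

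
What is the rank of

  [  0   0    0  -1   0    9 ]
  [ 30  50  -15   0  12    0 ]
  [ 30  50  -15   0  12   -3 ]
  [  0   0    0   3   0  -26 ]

rank = 3

R1 <-> R2
  [ 30  50  -15   0  12    0 ]
  [  0   0    0  -1   0    9 ]
  [ 30  50  -15   0  12   -3 ]
  [  0   0    0   3   0  -26 ]
R1 → 1/30·R1
  [  1  5/3  -1/2   0  2/5    0 ]
  [  0    0     0  -1    0    9 ]
  [ 30   50   -15   0   12   -3 ]
  [  0    0     0   3    0  -26 ]
R3 → R3 − 30·R1
  [ 1  5/3  -1/2   0  2/5    0 ]
  [ 0    0     0  -1    0    9 ]
  [ 0    0     0   0    0   -3 ]
  [ 0    0     0   3    0  -26 ]
R2 → -1·R2
  [ 1  5/3  -1/2  0  2/5    0 ]
  [ 0    0     0  1    0   -9 ]
  [ 0    0     0  0    0   -3 ]
  [ 0    0     0  3    0  -26 ]
R4 → R4 − 3·R2
  [ 1  5/3  -1/2  0  2/5   0 ]
  [ 0    0     0  1    0  -9 ]
  [ 0    0     0  0    0  -3 ]
  [ 0    0     0  0    0   1 ]
R3 → -1/3·R3
  [ 1  5/3  -1/2  0  2/5   0 ]
  [ 0    0     0  1    0  -9 ]
  [ 0    0     0  0    0   1 ]
  [ 0    0     0  0    0   1 ]
R4 → R4 − R3
  [ 1  5/3  -1/2  0  2/5   0 ]
  [ 0    0     0  1    0  -9 ]
  [ 0    0     0  0    0   1 ]
  [ 0    0     0  0    0   0 ]
R2 → R2 + 9·R3
  [ 1  5/3  -1/2  0  2/5  0 ]
  [ 0    0     0  1    0  0 ]
  [ 0    0     0  0    0  1 ]
  [ 0    0     0  0    0  0 ]
The reduced form has 3 nonzero rows.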